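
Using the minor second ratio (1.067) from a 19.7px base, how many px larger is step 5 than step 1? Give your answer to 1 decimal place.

6.2px

Step 1: 19.7 × 1.067 = 21.020px
Step 5: 19.7 × 1.067⁵ = 27.245px
Difference: 27.245 − 21.020 = 6.225px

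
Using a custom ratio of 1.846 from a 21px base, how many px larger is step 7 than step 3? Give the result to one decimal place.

1402.0px

Step 3: 21.0 × 1.846³ = 132.104px
Step 7: 21.0 × 1.846⁷ = 1534.056px
Difference: 1534.056 − 132.104 = 1401.952px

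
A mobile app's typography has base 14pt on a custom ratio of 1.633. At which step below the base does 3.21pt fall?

3

1.633ⁿ = 14 / 3.21 = 4.3614
n = ln(4.3614) / ln(1.633) = 1.4728 / 0.4904 ≈ 3.00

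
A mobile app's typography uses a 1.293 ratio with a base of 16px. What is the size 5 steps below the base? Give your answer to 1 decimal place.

4.4px

16.0 ÷ 1.293⁵ = 16.0 ÷ 3.61404 ≈ 4.43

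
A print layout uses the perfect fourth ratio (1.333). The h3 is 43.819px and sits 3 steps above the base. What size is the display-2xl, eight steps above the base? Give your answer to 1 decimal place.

184.4px

43.819 × 1.333⁵ = 43.819 × 4.20873 ≈ 184.422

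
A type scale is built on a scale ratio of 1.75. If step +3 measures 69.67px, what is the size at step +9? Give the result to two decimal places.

2001.12px

The gap is 9 − (3) = 6 steps, so the factor is 1.75^6.
69.67 × 1.75⁶ = 69.67 × 28.72290 ≈ 2001.124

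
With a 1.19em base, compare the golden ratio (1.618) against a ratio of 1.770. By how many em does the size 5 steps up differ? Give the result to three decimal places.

Golden ratio: 1.19 × 1.618⁵ = 13.19592em
At 1.770: 1.19 × 1.770⁵ = 20.67347em
Difference: 20.67347 − 13.19592 = 7.47755em

7.478em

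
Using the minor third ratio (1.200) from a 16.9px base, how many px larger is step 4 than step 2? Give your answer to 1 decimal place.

Step 2: 16.9 × 1.200² = 24.336px
Step 4: 16.9 × 1.200⁴ = 35.044px
Difference: 35.044 − 24.336 = 10.708px

10.7px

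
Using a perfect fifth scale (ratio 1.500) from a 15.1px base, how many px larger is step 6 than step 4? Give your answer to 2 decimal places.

95.55px

Step 4: 15.1 × 1.500⁴ = 76.4437px
Step 6: 15.1 × 1.500⁶ = 171.9984px
Difference: 171.9984 − 76.4437 = 95.5547px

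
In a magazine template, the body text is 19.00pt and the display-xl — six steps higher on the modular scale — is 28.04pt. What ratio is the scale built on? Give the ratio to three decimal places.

1.067

The ratio satisfies 19.00 × r⁶ = 28.04, so r = (28.04 / 19.00)^(1/6).
r = 1.4758^(1/6) ≈ 1.0670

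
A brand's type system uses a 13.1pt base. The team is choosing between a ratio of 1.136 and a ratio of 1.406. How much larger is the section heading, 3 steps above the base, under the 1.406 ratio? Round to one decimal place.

At 1.136: 13.1 × 1.136³ = 19.205pt
At 1.406: 13.1 × 1.406³ = 36.411pt
Difference: 36.411 − 19.205 = 17.206pt

17.2pt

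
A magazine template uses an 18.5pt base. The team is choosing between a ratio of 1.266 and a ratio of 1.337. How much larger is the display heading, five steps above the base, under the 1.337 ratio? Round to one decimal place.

18.9pt

At 1.266: 18.5 × 1.266⁵ = 60.164pt
At 1.337: 18.5 × 1.337⁵ = 79.037pt
Difference: 79.037 − 60.164 = 18.873pt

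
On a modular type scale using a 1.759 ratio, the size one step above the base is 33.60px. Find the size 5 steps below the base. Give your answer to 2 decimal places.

1.13px

Moving from step +1 to step -5 is 6 steps down, so divide by r⁶.
33.60 ÷ 1.759⁶ = 33.60 ÷ 29.62068 ≈ 1.134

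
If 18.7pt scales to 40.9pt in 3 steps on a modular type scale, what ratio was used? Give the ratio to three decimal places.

1.298

The ratio satisfies 18.7 × r³ = 40.9, so r = (40.9 / 18.7)^(1/3).
r = 2.1872^(1/3) ≈ 1.2981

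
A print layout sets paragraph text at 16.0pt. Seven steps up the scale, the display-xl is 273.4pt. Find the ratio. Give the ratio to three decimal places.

r⁷ = 273.4 / 16.0, so r = (273.4/16.0)^(1/7).
r = 17.0875^(1/7) ≈ 1.5000

1.500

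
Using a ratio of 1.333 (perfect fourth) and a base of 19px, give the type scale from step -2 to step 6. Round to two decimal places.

Step -2: 19.0 ÷ 1.333² = 10.69
Step -1: 19.0 ÷ 1.333 = 14.25
Step 0: 19px
Step 1: 19.0 × 1.333 = 25.33
Step 2: 19.0 × 1.333² = 33.76
Step 3: 19.0 × 1.333³ = 45.00
Step 4: 19.0 × 1.333⁴ = 59.99
Step 5: 19.0 × 1.333⁵ = 79.97
Step 6: 19.0 × 1.333⁶ = 106.59

10.69px, 14.25px, 19.00px, 25.33px, 33.76px, 45.00px, 59.99px, 79.97px, 106.59px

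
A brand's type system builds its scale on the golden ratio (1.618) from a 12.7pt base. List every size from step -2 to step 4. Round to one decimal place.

Step -2: 12.7 ÷ 1.618² = 4.9
Step -1: 12.7 ÷ 1.618 = 7.8
Step 0: 12.7pt
Step 1: 12.7 × 1.618 = 20.5
Step 2: 12.7 × 1.618² = 33.2
Step 3: 12.7 × 1.618³ = 53.8
Step 4: 12.7 × 1.618⁴ = 87.0

4.9pt, 7.8pt, 12.7pt, 20.5pt, 33.2pt, 53.8pt, 87.0pt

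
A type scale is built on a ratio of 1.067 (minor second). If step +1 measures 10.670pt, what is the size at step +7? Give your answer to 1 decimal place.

15.7pt

10.670 × 1.067⁶ = 10.670 × 1.47566 ≈ 15.745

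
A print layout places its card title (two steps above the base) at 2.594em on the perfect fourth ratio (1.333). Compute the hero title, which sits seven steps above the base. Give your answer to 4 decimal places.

10.9174em

2.594 × 1.333⁵ = 2.594 × 4.20873 ≈ 10.9174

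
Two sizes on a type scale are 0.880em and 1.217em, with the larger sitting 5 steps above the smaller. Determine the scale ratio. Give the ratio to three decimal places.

The ratio satisfies 0.880 × r⁵ = 1.217, so r = (1.217 / 0.880)^(1/5).
r = 1.3830^(1/5) ≈ 1.0670

1.067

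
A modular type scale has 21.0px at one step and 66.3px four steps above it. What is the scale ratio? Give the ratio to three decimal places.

1.333

The ratio satisfies 21.0 × r⁴ = 66.3, so r = (66.3 / 21.0)^(1/4).
r = 3.1571^(1/4) ≈ 1.3330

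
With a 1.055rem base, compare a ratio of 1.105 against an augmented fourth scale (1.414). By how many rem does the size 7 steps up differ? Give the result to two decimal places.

At 1.105: 1.055 × 1.105⁷ = 2.1222rem
Augmented fourth: 1.055 × 1.414⁷ = 11.9234rem
Difference: 11.9234 − 2.1222 = 9.8012rem

9.80rem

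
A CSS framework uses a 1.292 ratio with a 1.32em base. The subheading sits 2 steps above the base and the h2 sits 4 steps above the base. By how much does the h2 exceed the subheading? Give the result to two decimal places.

Step 2: 1.32 × 1.292² = 2.2034em
Step 4: 1.32 × 1.292⁴ = 3.6781em
Difference: 3.6781 − 2.2034 = 1.4747em

1.47em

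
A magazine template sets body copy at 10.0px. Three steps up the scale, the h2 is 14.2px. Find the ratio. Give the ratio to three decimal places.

The ratio satisfies 10.0 × r³ = 14.2, so r = (14.2 / 10.0)^(1/3).
r = 1.4200^(1/3) ≈ 1.1240

1.124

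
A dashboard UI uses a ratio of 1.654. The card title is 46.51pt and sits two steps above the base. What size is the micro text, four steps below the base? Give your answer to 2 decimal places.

The gap is -4 − (2) = -6 steps, so the factor is 1.654^-6.
46.51 ÷ 1.654⁶ = 46.51 ÷ 20.47449 ≈ 2.272

2.27pt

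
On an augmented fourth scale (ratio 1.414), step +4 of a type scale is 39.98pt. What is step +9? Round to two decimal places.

225.99pt

39.98 × 1.414⁵ = 39.98 × 5.65258 ≈ 225.990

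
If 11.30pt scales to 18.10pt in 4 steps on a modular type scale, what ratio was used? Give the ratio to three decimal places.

r⁴ = 18.10 / 11.30, so r = (18.10/11.30)^(1/4).
r = 1.6018^(1/4) ≈ 1.1250

1.125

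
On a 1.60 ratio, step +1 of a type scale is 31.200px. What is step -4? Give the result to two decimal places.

31.200 ÷ 1.60⁵ = 31.200 ÷ 10.48576 ≈ 2.975

2.98px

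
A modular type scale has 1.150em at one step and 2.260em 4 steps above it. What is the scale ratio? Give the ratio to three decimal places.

r⁴ = 2.260 / 1.150, so r = (2.260/1.150)^(1/4).
r = 1.9652^(1/4) ≈ 1.1840

1.184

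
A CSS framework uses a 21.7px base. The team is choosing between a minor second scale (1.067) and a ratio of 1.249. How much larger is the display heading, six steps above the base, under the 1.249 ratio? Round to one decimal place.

Minor second: 21.7 × 1.067⁶ = 32.022px
At 1.249: 21.7 × 1.249⁶ = 82.382px
Difference: 82.382 − 32.022 = 50.360px

50.4px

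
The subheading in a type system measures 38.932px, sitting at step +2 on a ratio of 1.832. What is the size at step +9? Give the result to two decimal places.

38.932 × 1.832⁷ = 38.932 × 69.25933 ≈ 2696.404

2696.40px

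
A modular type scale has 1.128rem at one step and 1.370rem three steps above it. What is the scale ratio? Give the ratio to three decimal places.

1.067

r³ = 1.370 / 1.128, so r = (1.370/1.128)^(1/3).
r = 1.2145^(1/3) ≈ 1.0669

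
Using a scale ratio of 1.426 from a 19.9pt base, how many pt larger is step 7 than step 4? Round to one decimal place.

156.3pt

Step 4: 19.9 × 1.426⁴ = 82.287pt
Step 7: 19.9 × 1.426⁷ = 238.611pt
Difference: 238.611 − 82.287 = 156.324pt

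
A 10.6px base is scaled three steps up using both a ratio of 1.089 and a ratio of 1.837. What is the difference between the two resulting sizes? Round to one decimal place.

52.0px

At 1.089: 10.6 × 1.089³ = 13.690px
At 1.837: 10.6 × 1.837³ = 65.710px
Difference: 65.710 − 13.690 = 52.020px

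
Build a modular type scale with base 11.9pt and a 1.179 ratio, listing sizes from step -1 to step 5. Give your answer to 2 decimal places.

10.09pt, 11.90pt, 14.03pt, 16.54pt, 19.50pt, 22.99pt, 27.11pt

Step -1: 11.9 ÷ 1.179 = 10.09
Step 0: 11.9pt
Step 1: 11.9 × 1.179 = 14.03
Step 2: 11.9 × 1.179² = 16.54
Step 3: 11.9 × 1.179³ = 19.50
Step 4: 11.9 × 1.179⁴ = 22.99
Step 5: 11.9 × 1.179⁵ = 27.11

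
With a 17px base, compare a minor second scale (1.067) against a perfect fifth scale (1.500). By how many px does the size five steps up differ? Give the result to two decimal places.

105.58px

Minor second: 17.0 × 1.067⁵ = 23.5110px
Perfect fifth: 17.0 × 1.500⁵ = 129.0938px
Difference: 129.0938 − 23.5110 = 105.5828px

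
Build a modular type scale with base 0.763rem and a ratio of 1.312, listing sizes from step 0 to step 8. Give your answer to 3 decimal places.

0.763rem, 1.001rem, 1.313rem, 1.723rem, 2.261rem, 2.966rem, 3.892rem, 5.106rem, 6.699rem

Step 0: 0.763rem
Step 1: 0.763 × 1.312 = 1.001
Step 2: 0.763 × 1.312² = 1.313
Step 3: 0.763 × 1.312³ = 1.723
Step 4: 0.763 × 1.312⁴ = 2.261
Step 5: 0.763 × 1.312⁵ = 2.966
Step 6: 0.763 × 1.312⁶ = 3.892
Step 7: 0.763 × 1.312⁷ = 5.106
Step 8: 0.763 × 1.312⁸ = 6.699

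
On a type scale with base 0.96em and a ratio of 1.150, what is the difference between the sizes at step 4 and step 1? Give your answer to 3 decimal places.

0.575em

Step 1: 0.96 × 1.150 = 1.10400em
Step 4: 0.96 × 1.150⁴ = 1.67905em
Difference: 1.67905 − 1.10400 = 0.57505em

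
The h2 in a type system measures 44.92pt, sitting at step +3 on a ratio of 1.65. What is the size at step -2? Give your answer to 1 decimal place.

3.7pt

44.92 ÷ 1.65⁵ = 44.92 ÷ 12.22981 ≈ 3.673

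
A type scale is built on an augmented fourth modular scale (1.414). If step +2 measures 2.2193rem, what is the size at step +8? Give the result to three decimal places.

17.738rem

The gap is 8 − (2) = 6 steps, so the factor is 1.414^6.
2.2193 × 1.414⁶ = 2.2193 × 7.99275 ≈ 17.738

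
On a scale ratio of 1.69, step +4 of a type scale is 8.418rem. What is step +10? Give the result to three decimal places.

196.123rem

8.418 × 1.69⁶ = 8.418 × 23.29809 ≈ 196.123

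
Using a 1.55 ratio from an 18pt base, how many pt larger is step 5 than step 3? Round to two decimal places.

94.01pt

Step 3: 18.0 × 1.55³ = 67.0298pt
Step 5: 18.0 × 1.55⁵ = 161.0390pt
Difference: 161.0390 − 67.0298 = 94.0092pt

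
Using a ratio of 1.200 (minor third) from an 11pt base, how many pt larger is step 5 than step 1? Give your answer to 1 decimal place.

Step 1: 11.0 × 1.200 = 13.200pt
Step 5: 11.0 × 1.200⁵ = 27.372pt
Difference: 27.372 − 13.200 = 14.172pt

14.2pt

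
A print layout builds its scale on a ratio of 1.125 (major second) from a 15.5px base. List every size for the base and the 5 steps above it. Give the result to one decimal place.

Step 0: 15.5px
Step 1: 15.5 × 1.125 = 17.4
Step 2: 15.5 × 1.125² = 19.6
Step 3: 15.5 × 1.125³ = 22.1
Step 4: 15.5 × 1.125⁴ = 24.8
Step 5: 15.5 × 1.125⁵ = 27.9

15.5px, 17.4px, 19.6px, 22.1px, 24.8px, 27.9px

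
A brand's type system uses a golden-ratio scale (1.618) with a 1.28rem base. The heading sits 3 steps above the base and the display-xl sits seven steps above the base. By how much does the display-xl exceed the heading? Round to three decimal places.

31.737rem

Step 3: 1.28 × 1.618³ = 5.42183rem
Step 7: 1.28 × 1.618⁷ = 37.15862rem
Difference: 37.15862 − 5.42183 = 31.73679rem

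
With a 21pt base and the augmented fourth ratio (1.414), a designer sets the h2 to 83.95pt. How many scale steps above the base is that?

1.414ⁿ = 83.95 / 21 = 3.9976
n = ln(3.9976) / ln(1.414) = 1.3857 / 0.3464 ≈ 4.00

4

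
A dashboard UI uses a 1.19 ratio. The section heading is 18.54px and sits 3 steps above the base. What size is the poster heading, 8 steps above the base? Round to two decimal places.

44.24px

The gap is 8 − (3) = 5 steps, so the factor is 1.19^5.
18.54 × 1.19⁵ = 18.54 × 2.38635 ≈ 44.243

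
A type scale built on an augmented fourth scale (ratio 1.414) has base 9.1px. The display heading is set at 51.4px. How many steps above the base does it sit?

1.414ⁿ = 51.4 / 9.1 = 5.6484
n = ln(5.6484) / ln(1.414) = 1.7314 / 0.3464 ≈ 5.00

5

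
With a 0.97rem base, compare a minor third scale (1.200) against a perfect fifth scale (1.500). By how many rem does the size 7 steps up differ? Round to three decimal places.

13.098rem

Minor third: 0.97 × 1.200⁷ = 3.47569rem
Perfect fifth: 0.97 × 1.500⁷ = 16.57336rem
Difference: 16.57336 − 3.47569 = 13.09767rem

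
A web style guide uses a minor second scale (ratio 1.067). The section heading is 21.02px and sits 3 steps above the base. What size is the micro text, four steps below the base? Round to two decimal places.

21.02 ÷ 1.067⁷ = 21.02 ÷ 1.57453 ≈ 13.350

13.35px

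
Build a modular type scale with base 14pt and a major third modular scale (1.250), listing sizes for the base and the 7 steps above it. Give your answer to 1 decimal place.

Step 0: 14pt
Step 1: 14.0 × 1.250 = 17.5
Step 2: 14.0 × 1.250² = 21.9
Step 3: 14.0 × 1.250³ = 27.3
Step 4: 14.0 × 1.250⁴ = 34.2
Step 5: 14.0 × 1.250⁵ = 42.7
Step 6: 14.0 × 1.250⁶ = 53.4
Step 7: 14.0 × 1.250⁷ = 66.8

14.0pt, 17.5pt, 21.9pt, 27.3pt, 34.2pt, 42.7pt, 53.4pt, 66.8pt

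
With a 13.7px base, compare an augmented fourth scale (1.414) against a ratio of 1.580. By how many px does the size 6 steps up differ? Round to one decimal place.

103.6px

Augmented fourth: 13.7 × 1.414⁶ = 109.501px
At 1.580: 13.7 × 1.580⁶ = 213.139px
Difference: 213.139 − 109.501 = 103.638px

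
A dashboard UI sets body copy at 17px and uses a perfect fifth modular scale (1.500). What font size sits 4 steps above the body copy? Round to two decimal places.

86.06px

Every step multiplies by the scale ratio.
17.0 × 1.500⁴ = 17.0 × 5.06250 ≈ 86.06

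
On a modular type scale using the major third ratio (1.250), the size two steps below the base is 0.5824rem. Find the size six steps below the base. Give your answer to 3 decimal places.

0.239rem

Moving from step -2 to step -6 is 4 steps down, so divide by r⁴.
0.5824 ÷ 1.250⁴ = 0.5824 ÷ 2.44141 ≈ 0.239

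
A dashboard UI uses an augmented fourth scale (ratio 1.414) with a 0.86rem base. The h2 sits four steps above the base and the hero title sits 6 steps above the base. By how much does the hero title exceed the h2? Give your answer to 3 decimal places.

Step 4: 0.86 × 1.414⁴ = 3.43792rem
Step 6: 0.86 × 1.414⁶ = 6.87377rem
Difference: 6.87377 − 3.43792 = 3.43585rem

3.436rem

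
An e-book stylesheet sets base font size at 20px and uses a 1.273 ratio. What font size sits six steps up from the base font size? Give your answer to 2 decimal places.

85.11px

20.0 × 1.273⁶ = 20.0 × 4.25569 ≈ 85.11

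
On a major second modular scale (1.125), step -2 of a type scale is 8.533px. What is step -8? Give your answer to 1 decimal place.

8.533 ÷ 1.125⁶ = 8.533 ÷ 2.02729 ≈ 4.209

4.2px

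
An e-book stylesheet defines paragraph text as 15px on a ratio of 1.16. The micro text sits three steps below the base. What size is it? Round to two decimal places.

Each step on a modular scale multiplies by the ratio, so the size n steps from the base is base × ratioⁿ.
15.0 ÷ 1.16³ = 15.0 ÷ 1.56090 ≈ 9.61

9.61px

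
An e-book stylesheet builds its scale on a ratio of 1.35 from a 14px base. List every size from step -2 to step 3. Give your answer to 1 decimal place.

Step -2: 14.0 ÷ 1.35² = 7.7
Step -1: 14.0 ÷ 1.35 = 10.4
Step 0: 14px
Step 1: 14.0 × 1.35 = 18.9
Step 2: 14.0 × 1.35² = 25.5
Step 3: 14.0 × 1.35³ = 34.4

7.7px, 10.4px, 14.0px, 18.9px, 25.5px, 34.4px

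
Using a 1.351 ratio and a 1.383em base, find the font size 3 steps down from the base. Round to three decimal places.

0.561em

1.383 ÷ 1.351³ = 1.383 ÷ 2.46585 ≈ 0.561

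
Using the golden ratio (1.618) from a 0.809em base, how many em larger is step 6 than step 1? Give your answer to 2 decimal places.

13.21em

Step 1: 0.809 × 1.618 = 1.3090em
Step 6: 0.809 × 1.618⁶ = 14.5151em
Difference: 14.5151 − 1.3090 = 13.2061em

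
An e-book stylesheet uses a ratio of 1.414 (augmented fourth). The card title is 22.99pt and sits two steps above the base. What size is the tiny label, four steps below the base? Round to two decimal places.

2.88pt

The gap is -4 − (2) = -6 steps, so the factor is 1.414^-6.
22.99 ÷ 1.414⁶ = 22.99 ÷ 7.99275 ≈ 2.876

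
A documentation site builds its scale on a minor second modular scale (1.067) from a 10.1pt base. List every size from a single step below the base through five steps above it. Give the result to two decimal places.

9.47pt, 10.10pt, 10.78pt, 11.50pt, 12.27pt, 13.09pt, 13.97pt

Step -1: 10.1 ÷ 1.067 = 9.47
Step 0: 10.1pt
Step 1: 10.1 × 1.067 = 10.78
Step 2: 10.1 × 1.067² = 11.50
Step 3: 10.1 × 1.067³ = 12.27
Step 4: 10.1 × 1.067⁴ = 13.09
Step 5: 10.1 × 1.067⁵ = 13.97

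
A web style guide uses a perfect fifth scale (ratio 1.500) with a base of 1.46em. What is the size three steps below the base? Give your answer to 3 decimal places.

0.433em

Each step on a modular scale multiplies by the ratio, so the size n steps from the base is base × ratioⁿ.
1.46 ÷ 1.500³ = 1.46 ÷ 3.37500 ≈ 0.433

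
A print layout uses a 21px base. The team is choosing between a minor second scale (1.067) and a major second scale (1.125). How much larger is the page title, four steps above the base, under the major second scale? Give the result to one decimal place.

6.4px

Minor second: 21.0 × 1.067⁴ = 27.219px
Major second: 21.0 × 1.125⁴ = 33.638px
Difference: 33.638 − 27.219 = 6.419px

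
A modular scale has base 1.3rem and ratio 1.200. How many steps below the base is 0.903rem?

2

1.200ⁿ = 1.3 / 0.903 = 1.4396
n = ln(1.4396) / ln(1.200) = 0.3644 / 0.1823 ≈ 2.00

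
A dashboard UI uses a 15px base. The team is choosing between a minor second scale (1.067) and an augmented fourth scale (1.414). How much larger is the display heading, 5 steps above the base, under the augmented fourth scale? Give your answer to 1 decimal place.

64.0px

Minor second: 15.0 × 1.067⁵ = 20.745px
Augmented fourth: 15.0 × 1.414⁵ = 84.789px
Difference: 84.789 − 20.745 = 64.044px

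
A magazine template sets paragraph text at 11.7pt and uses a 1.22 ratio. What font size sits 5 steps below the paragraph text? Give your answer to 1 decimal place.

11.7 ÷ 1.22⁵ = 11.7 ÷ 2.70271 ≈ 4.33

4.3pt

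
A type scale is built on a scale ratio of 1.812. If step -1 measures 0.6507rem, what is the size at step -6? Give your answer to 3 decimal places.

0.033rem

Moving from step -1 to step -6 is 5 steps down, so divide by r⁵.
0.6507 ÷ 1.812⁵ = 0.6507 ÷ 19.53399 ≈ 0.033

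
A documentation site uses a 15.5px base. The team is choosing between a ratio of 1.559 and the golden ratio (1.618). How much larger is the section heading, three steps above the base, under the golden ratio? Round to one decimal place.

6.9px

At 1.559: 15.5 × 1.559³ = 58.731px
Golden ratio: 15.5 × 1.618³ = 65.655px
Difference: 65.655 − 58.731 = 6.924px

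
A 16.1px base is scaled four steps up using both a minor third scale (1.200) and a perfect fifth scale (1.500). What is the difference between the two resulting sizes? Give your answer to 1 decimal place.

48.1px

Minor third: 16.1 × 1.200⁴ = 33.385px
Perfect fifth: 16.1 × 1.500⁴ = 81.506px
Difference: 81.506 − 33.385 = 48.121px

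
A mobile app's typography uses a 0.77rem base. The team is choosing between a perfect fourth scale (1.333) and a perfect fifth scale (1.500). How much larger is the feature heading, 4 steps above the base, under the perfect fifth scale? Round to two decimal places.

1.47rem

Perfect fourth: 0.77 × 1.333⁴ = 2.4311rem
Perfect fifth: 0.77 × 1.500⁴ = 3.8981rem
Difference: 3.8981 − 2.4311 = 1.4670rem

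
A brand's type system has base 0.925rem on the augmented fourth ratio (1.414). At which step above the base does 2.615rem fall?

3

1.414ⁿ = 2.615 / 0.925 = 2.8270
n = ln(2.8270) / ln(1.414) = 1.0392 / 0.3464 ≈ 3.00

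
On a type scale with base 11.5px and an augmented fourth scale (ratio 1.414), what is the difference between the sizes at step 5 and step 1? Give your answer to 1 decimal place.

48.7px

Step 1: 11.5 × 1.414 = 16.261px
Step 5: 11.5 × 1.414⁵ = 65.005px
Difference: 65.005 − 16.261 = 48.744px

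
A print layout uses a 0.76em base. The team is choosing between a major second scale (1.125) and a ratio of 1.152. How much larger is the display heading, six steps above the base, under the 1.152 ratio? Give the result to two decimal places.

Major second: 0.76 × 1.125⁶ = 1.5407em
At 1.152: 0.76 × 1.152⁶ = 1.7763em
Difference: 1.7763 − 1.5407 = 0.2356em

0.24em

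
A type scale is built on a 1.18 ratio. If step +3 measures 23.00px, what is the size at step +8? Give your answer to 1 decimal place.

23.00 × 1.18⁵ = 23.00 × 2.28776 ≈ 52.618

52.6px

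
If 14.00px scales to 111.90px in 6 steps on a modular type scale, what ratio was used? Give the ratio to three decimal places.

The ratio satisfies 14.00 × r⁶ = 111.90, so r = (111.90 / 14.00)^(1/6).
r = 7.9929^(1/6) ≈ 1.4140

1.414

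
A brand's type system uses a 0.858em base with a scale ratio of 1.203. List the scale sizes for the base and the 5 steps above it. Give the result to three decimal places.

0.858em, 1.032em, 1.242em, 1.494em, 1.797em, 2.162em

Step 0: 0.858em
Step 1: 0.858 × 1.203 = 1.032
Step 2: 0.858 × 1.203² = 1.242
Step 3: 0.858 × 1.203³ = 1.494
Step 4: 0.858 × 1.203⁴ = 1.797
Step 5: 0.858 × 1.203⁵ = 2.162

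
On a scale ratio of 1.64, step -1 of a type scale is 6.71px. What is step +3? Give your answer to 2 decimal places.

48.54px

6.71 × 1.64⁴ = 6.71 × 7.23395 ≈ 48.540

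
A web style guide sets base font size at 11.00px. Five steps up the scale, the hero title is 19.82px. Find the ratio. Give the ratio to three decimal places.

1.125

The ratio satisfies 11.00 × r⁵ = 19.82, so r = (19.82 / 11.00)^(1/5).
r = 1.8018^(1/5) ≈ 1.1250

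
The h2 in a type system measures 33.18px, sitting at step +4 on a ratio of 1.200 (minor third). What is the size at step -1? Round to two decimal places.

33.18 ÷ 1.200⁵ = 33.18 ÷ 2.48832 ≈ 13.334

13.33px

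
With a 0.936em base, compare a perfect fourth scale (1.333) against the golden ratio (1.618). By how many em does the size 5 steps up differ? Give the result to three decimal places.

6.440em

Perfect fourth: 0.936 × 1.333⁵ = 3.93937em
Golden ratio: 0.936 × 1.618⁵ = 10.37931em
Difference: 10.37931 − 3.93937 = 6.43994em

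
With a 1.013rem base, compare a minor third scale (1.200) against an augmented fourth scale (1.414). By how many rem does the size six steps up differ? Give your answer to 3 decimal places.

5.072rem

Minor third: 1.013 × 1.200⁶ = 3.02480rem
Augmented fourth: 1.013 × 1.414⁶ = 8.09666rem
Difference: 8.09666 − 3.02480 = 5.07186rem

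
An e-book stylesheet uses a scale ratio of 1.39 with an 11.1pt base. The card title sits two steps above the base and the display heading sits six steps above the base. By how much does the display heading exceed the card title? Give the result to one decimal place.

Step 2: 11.1 × 1.39² = 21.446pt
Step 6: 11.1 × 1.39⁶ = 80.059pt
Difference: 80.059 − 21.446 = 58.613pt

58.6pt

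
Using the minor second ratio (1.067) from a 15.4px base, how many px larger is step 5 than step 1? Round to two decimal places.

4.87px

Step 1: 15.4 × 1.067 = 16.4318px
Step 5: 15.4 × 1.067⁵ = 21.2982px
Difference: 21.2982 − 16.4318 = 4.8664px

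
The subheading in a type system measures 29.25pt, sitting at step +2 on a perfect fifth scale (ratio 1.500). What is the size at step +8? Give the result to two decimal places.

29.25 × 1.500⁶ = 29.25 × 11.39062 ≈ 333.176

333.18pt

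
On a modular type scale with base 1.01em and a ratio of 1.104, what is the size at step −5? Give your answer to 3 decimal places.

0.616em

A modular type scale is a geometric sequence: sizeₙ = base × rⁿ.
1.01 ÷ 1.104⁵ = 1.01 ÷ 1.64001 ≈ 0.616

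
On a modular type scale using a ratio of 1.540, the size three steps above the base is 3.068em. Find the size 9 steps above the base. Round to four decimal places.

40.9242em

3.068 × 1.540⁶ = 3.068 × 13.33903 ≈ 40.9242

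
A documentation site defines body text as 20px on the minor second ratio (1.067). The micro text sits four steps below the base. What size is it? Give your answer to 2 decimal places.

15.43px

A modular type scale is a geometric sequence: sizeₙ = base × rⁿ.
20.0 ÷ 1.067⁴ = 20.0 ÷ 1.29616 ≈ 15.43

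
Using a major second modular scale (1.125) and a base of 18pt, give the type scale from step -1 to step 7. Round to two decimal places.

Step -1: 18.0 ÷ 1.125 = 16.00
Step 0: 18pt
Step 1: 18.0 × 1.125 = 20.25
Step 2: 18.0 × 1.125² = 22.78
Step 3: 18.0 × 1.125³ = 25.63
Step 4: 18.0 × 1.125⁴ = 28.83
Step 5: 18.0 × 1.125⁵ = 32.44
Step 6: 18.0 × 1.125⁶ = 36.49
Step 7: 18.0 × 1.125⁷ = 41.05

16.00pt, 18.00pt, 20.25pt, 22.78pt, 25.63pt, 28.83pt, 32.44pt, 36.49pt, 41.05pt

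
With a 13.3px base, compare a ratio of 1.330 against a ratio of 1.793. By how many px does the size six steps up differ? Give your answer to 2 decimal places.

368.30px

At 1.330: 13.3 × 1.330⁶ = 73.6142px
At 1.793: 13.3 × 1.793⁶ = 441.9095px
Difference: 441.9095 − 73.6142 = 368.2953px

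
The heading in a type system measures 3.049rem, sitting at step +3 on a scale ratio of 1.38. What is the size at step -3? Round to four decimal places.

3.049 ÷ 1.38⁶ = 3.049 ÷ 6.90676 ≈ 0.4415

0.4415rem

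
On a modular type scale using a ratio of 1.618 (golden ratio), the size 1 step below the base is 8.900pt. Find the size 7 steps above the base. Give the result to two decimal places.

418.04pt

The gap is 7 − (-1) = 8 steps, so the factor is 1.618^8.
8.900 × 1.618⁸ = 8.900 × 46.97082 ≈ 418.040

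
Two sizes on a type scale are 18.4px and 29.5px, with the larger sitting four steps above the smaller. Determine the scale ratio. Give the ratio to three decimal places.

The ratio satisfies 18.4 × r⁴ = 29.5, so r = (29.5 / 18.4)^(1/4).
r = 1.6033^(1/4) ≈ 1.1253

1.125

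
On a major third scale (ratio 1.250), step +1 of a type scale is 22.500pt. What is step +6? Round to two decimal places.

The gap is 6 − (1) = 5 steps, so the factor is 1.250^5.
22.500 × 1.250⁵ = 22.500 × 3.05176 ≈ 68.665

68.66pt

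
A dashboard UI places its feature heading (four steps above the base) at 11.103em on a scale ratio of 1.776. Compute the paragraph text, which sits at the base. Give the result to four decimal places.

1.1160em

11.103 ÷ 1.776⁴ = 11.103 ÷ 9.94883 ≈ 1.1160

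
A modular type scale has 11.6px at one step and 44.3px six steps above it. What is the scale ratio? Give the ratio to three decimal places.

1.250

The ratio satisfies 11.6 × r⁶ = 44.3, so r = (44.3 / 11.6)^(1/6).
r = 3.8190^(1/6) ≈ 1.2502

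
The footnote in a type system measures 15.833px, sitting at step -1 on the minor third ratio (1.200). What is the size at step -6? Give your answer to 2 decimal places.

15.833 ÷ 1.200⁵ = 15.833 ÷ 2.48832 ≈ 6.363

6.36px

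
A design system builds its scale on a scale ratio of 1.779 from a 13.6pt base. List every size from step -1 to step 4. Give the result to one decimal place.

Step -1: 13.6 ÷ 1.779 = 7.6
Step 0: 13.6pt
Step 1: 13.6 × 1.779 = 24.2
Step 2: 13.6 × 1.779² = 43.0
Step 3: 13.6 × 1.779³ = 76.6
Step 4: 13.6 × 1.779⁴ = 136.2

7.6pt, 13.6pt, 24.2pt, 43.0pt, 76.6pt, 136.2pt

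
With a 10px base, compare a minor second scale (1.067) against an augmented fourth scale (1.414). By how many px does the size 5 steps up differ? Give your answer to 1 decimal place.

42.7px

Minor second: 10.0 × 1.067⁵ = 13.830px
Augmented fourth: 10.0 × 1.414⁵ = 56.526px
Difference: 56.526 − 13.830 = 42.696px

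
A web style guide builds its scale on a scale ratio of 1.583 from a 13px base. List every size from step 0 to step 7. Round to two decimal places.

13.00px, 20.58px, 32.58px, 51.57px, 81.63px, 129.23px, 204.56px, 323.82px

Step 0: 13px
Step 1: 13.0 × 1.583 = 20.58
Step 2: 13.0 × 1.583² = 32.58
Step 3: 13.0 × 1.583³ = 51.57
Step 4: 13.0 × 1.583⁴ = 81.63
Step 5: 13.0 × 1.583⁵ = 129.23
Step 6: 13.0 × 1.583⁶ = 204.56
Step 7: 13.0 × 1.583⁷ = 323.82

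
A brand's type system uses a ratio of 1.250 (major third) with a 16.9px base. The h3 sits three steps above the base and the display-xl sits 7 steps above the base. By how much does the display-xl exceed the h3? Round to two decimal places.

47.58px

Step 3: 16.9 × 1.250³ = 33.0078px
Step 7: 16.9 × 1.250⁷ = 80.5855px
Difference: 80.5855 − 33.0078 = 47.5777px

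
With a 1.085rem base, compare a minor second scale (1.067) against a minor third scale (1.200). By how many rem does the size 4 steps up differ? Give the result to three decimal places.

Minor second: 1.085 × 1.067⁴ = 1.40633rem
Minor third: 1.085 × 1.200⁴ = 2.24986rem
Difference: 2.24986 − 1.40633 = 0.84353rem

0.844rem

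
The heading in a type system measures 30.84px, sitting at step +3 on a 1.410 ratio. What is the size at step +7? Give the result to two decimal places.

30.84 × 1.410⁴ = 30.84 × 3.95254 ≈ 121.896

121.90px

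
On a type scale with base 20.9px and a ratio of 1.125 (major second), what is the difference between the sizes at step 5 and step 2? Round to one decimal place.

11.2px

Step 2: 20.9 × 1.125² = 26.452px
Step 5: 20.9 × 1.125⁵ = 37.662px
Difference: 37.662 − 26.452 = 11.210px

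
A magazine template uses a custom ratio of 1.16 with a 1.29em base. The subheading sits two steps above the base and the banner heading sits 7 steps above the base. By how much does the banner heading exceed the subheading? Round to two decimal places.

1.91em

Step 2: 1.29 × 1.16² = 1.7358em
Step 7: 1.29 × 1.16⁷ = 3.6458em
Difference: 3.6458 − 1.7358 = 1.9100em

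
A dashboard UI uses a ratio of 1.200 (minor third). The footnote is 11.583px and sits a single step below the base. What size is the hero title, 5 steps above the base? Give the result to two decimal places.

34.59px

Moving from step -1 to step +5 is 6 steps up, so multiply by r⁶.
11.583 × 1.200⁶ = 11.583 × 2.98598 ≈ 34.587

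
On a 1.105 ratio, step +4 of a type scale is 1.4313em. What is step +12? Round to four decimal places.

The gap is 12 − (4) = 8 steps, so the factor is 1.105^8.
1.4313 × 1.105⁸ = 1.4313 × 2.22279 ≈ 3.1815

3.1815em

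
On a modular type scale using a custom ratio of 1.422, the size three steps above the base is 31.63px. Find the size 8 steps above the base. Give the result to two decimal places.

31.63 × 1.422⁵ = 31.63 × 5.81431 ≈ 183.907

183.91px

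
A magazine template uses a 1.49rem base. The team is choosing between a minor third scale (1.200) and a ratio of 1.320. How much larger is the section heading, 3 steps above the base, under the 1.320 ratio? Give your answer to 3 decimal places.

0.852rem

Minor third: 1.49 × 1.200³ = 2.57472rem
At 1.320: 1.49 × 1.320³ = 3.42695rem
Difference: 3.42695 − 2.57472 = 0.85223rem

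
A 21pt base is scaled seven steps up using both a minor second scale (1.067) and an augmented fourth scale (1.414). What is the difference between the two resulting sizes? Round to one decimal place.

Minor second: 21.0 × 1.067⁷ = 33.065pt
Augmented fourth: 21.0 × 1.414⁷ = 237.337pt
Difference: 237.337 − 33.065 = 204.272pt

204.3pt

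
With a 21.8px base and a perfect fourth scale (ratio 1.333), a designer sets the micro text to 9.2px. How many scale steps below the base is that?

1.333ⁿ = 21.8 / 9.2 = 2.3696
n = ln(2.3696) / ln(1.333) = 0.8627 / 0.2874 ≈ 3.00

3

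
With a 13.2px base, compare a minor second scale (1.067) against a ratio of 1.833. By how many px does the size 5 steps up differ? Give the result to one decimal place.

254.9px

Minor second: 13.2 × 1.067⁵ = 18.256px
At 1.833: 13.2 × 1.833⁵ = 273.141px
Difference: 273.141 − 18.256 = 254.885px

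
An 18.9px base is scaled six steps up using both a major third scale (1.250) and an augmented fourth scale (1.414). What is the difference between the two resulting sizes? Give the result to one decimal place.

Major third: 18.9 × 1.250⁶ = 72.098px
Augmented fourth: 18.9 × 1.414⁶ = 151.063px
Difference: 151.063 − 72.098 = 78.965px

79.0px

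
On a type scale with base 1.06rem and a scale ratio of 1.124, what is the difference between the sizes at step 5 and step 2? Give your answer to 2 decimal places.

Step 2: 1.06 × 1.124² = 1.3392rem
Step 5: 1.06 × 1.124⁵ = 1.9017rem
Difference: 1.9017 − 1.3392 = 0.5625rem

0.56rem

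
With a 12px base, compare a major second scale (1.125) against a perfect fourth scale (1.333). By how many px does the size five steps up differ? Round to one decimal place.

Major second: 12.0 × 1.125⁵ = 21.624px
Perfect fourth: 12.0 × 1.333⁵ = 50.505px
Difference: 50.505 − 21.624 = 28.881px

28.9px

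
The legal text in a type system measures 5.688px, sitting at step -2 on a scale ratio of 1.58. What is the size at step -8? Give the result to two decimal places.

Moving from step -2 to step -8 is 6 steps down, so divide by r⁶.
5.688 ÷ 1.58⁶ = 5.688 ÷ 15.55760 ≈ 0.366

0.37px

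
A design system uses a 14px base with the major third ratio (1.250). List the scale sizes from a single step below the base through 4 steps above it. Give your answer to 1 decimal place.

11.2px, 14.0px, 17.5px, 21.9px, 27.3px, 34.2px

Step -1: 14.0 ÷ 1.250 = 11.2
Step 0: 14px
Step 1: 14.0 × 1.250 = 17.5
Step 2: 14.0 × 1.250² = 21.9
Step 3: 14.0 × 1.250³ = 27.3
Step 4: 14.0 × 1.250⁴ = 34.2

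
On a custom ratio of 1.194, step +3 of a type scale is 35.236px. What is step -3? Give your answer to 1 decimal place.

Moving from step +3 to step -3 is 6 steps down, so divide by r⁶.
35.236 ÷ 1.194⁶ = 35.236 ÷ 2.89752 ≈ 12.161

12.2px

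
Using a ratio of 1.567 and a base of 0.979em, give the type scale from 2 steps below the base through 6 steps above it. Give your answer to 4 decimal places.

Step -2: 0.979 ÷ 1.567² = 0.3987
Step -1: 0.979 ÷ 1.567 = 0.6248
Step 0: 0.979em
Step 1: 0.979 × 1.567 = 1.5341
Step 2: 0.979 × 1.567² = 2.4039
Step 3: 0.979 × 1.567³ = 3.7669
Step 4: 0.979 × 1.567⁴ = 5.9028
Step 5: 0.979 × 1.567⁵ = 9.2497
Step 6: 0.979 × 1.567⁶ = 14.4943

0.3987em, 0.6248em, 0.9790em, 1.5341em, 2.4039em, 3.7669em, 5.9028em, 9.2497em, 14.4943em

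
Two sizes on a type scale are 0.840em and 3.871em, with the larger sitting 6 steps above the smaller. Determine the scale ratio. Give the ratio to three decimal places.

1.290

The ratio satisfies 0.840 × r⁶ = 3.871, so r = (3.871 / 0.840)^(1/6).
r = 4.6083^(1/6) ≈ 1.2900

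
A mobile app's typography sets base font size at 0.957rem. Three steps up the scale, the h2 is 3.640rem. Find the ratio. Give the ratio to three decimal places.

r³ = 3.640 / 0.957, so r = (3.640/0.957)^(1/3).
r = 3.8036^(1/3) ≈ 1.5610

1.561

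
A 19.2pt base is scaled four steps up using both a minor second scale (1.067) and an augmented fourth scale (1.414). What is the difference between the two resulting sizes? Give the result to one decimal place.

51.9pt

Minor second: 19.2 × 1.067⁴ = 24.886pt
Augmented fourth: 19.2 × 1.414⁴ = 76.754pt
Difference: 76.754 − 24.886 = 51.868pt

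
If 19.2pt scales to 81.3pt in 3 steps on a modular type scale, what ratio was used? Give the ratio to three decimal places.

1.618

The ratio satisfies 19.2 × r³ = 81.3, so r = (81.3 / 19.2)^(1/3).
r = 4.2344^(1/3) ≈ 1.6178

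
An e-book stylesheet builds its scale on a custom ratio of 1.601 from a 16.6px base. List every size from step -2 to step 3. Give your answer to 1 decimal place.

6.5px, 10.4px, 16.6px, 26.6px, 42.5px, 68.1px

Step -2: 16.6 ÷ 1.601² = 6.5
Step -1: 16.6 ÷ 1.601 = 10.4
Step 0: 16.6px
Step 1: 16.6 × 1.601 = 26.6
Step 2: 16.6 × 1.601² = 42.5
Step 3: 16.6 × 1.601³ = 68.1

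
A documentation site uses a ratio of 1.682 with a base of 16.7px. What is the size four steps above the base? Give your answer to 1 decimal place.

133.7px

Every step multiplies by the scale ratio.
16.7 × 1.682⁴ = 16.7 × 8.00394 ≈ 133.67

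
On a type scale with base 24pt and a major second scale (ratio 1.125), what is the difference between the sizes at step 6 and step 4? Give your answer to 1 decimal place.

10.2pt

Step 4: 24.0 × 1.125⁴ = 38.443pt
Step 6: 24.0 × 1.125⁶ = 48.655pt
Difference: 48.655 − 38.443 = 10.212pt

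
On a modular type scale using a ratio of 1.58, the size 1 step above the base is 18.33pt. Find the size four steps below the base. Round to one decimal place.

1.9pt

18.33 ÷ 1.58⁵ = 18.33 ÷ 9.84658 ≈ 1.862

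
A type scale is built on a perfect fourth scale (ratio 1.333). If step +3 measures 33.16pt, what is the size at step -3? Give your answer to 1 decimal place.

5.9pt

Moving from step +3 to step -3 is 6 steps down, so divide by r⁶.
33.16 ÷ 1.333⁶ = 33.16 ÷ 5.61023 ≈ 5.911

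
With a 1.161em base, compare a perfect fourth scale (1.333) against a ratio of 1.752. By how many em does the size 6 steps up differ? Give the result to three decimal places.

27.063em

Perfect fourth: 1.161 × 1.333⁶ = 6.51348em
At 1.752: 1.161 × 1.752⁶ = 33.57661em
Difference: 33.57661 − 6.51348 = 27.06313em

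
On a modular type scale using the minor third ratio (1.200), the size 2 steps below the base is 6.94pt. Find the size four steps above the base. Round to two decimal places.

Moving from step -2 to step +4 is 6 steps up, so multiply by r⁶.
6.94 × 1.200⁶ = 6.94 × 2.98598 ≈ 20.723

20.72pt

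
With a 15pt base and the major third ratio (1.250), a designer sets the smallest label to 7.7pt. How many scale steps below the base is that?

1.250ⁿ = 15 / 7.7 = 1.9481
n = ln(1.9481) / ln(1.250) = 0.6668 / 0.2231 ≈ 2.99

3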